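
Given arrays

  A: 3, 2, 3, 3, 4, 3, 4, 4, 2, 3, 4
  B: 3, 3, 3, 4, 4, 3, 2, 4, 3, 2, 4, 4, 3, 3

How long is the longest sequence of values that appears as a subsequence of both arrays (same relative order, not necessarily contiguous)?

Match 3 at A[1]=B[2] → 3 at A[3]=B[3] → 3 at A[4]=B[6] → 4 at A[5]=B[8] → 3 at A[6]=B[9] → 4 at A[7]=B[11] → 4 at A[8]=B[12] → 3 at A[10]=B[14] — 8 values in the same relative order in both. dp[11][14] = 8 confirms this is the maximum.

8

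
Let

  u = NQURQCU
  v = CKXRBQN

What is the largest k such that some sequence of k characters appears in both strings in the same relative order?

Let dp[i][j] be the LCS length of the first i characters of u and the first j characters of v. dp[i][j] = dp[i-1][j-1]+1 when the i-th and j-th characters match, else max(dp[i-1][j], dp[i][j-1]).
    ·  C  K  X  R  B  Q  N
 ·  0  0  0  0  0  0  0  0
 N  0  0  0  0  0  0  0  1
 Q  0  0  0  0  0  0  1  1
 U  0  0  0  0  0  0  1  1
 R  0  0  0  0  1  1  1  1
 Q  0  0  0  0  1  1  2  2
 C  0  1  1  1  1  1  2  2
 U  0  1  1  1  1  1  2  2
dp[7][7] = 2. One LCS (by backtracking along matches): RQ.

2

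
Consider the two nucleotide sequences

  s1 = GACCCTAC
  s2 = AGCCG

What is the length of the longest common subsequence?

Let dp[i][j] be the LCS length of the first i bases of s1 and the first j bases of s2. dp[i][j] = dp[i-1][j-1]+1 when the i-th and j-th bases match, else max(dp[i-1][j], dp[i][j-1]).
    ·  A  G  C  C  G
 ·  0  0  0  0  0  0
 G  0  0  1  1  1  1
 A  0  1  1  1  1  1
 C  0  1  1  2  2  2
 C  0  1  1  2  3  3
 C  0  1  1  2  3  3
 T  0  1  1  2  3  3
 A  0  1  1  2  3  3
 C  0  1  1  2  3  3
dp[8][5] = 3. One LCS (by backtracking along matches): GCC.

3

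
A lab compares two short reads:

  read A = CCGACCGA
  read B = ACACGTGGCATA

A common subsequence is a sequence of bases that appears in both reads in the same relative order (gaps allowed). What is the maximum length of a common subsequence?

Pick C at read A[1]=read B[2], C at read A[2]=read B[4], G at read A[3]=read B[8], A at read A[4]=read B[10], A at read A[8]=read B[12]; all 5 bases appear in both, in order, and the DP table's final entry dp[8][12] is also 5, so no common subsequence is longer.

5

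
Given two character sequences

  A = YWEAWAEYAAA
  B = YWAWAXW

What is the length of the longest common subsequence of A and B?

Pick Y (A #1, B #1); then W (A #2, B #2); then A (A #4, B #3); then W (A #5, B #4); then A (A #6, B #5); all 5 characters appear in both, in order. dp[11][7] = 5 confirms this is the maximum.

5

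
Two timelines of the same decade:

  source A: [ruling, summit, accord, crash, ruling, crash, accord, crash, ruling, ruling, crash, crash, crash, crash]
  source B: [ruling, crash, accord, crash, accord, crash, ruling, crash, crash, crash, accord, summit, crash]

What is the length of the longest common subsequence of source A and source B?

Pick ruling (source A #1, source B #1); then accord (source A #3, source B #3); then crash (source A #6, source B #4); then accord (source A #7, source B #5); then crash (source A #8, source B #6); then ruling (source A #10, source B #7); then crash (source A #11, source B #8); then crash (source A #12, source B #9); then crash (source A #13, source B #10); then crash (source A #14, source B #13); all 10 events appear in both, in order. Since dp[14][13] = 10, nothing longer is possible.

10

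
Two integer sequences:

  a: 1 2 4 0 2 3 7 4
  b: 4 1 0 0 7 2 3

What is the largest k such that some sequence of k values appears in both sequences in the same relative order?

4

One common subsequence of length 4: 1 at a[1]=b[2], 0 at a[4]=b[4], 2 at a[5]=b[6], 3 at a[6]=b[7]. dp[8][7] = 4 confirms this is the maximum.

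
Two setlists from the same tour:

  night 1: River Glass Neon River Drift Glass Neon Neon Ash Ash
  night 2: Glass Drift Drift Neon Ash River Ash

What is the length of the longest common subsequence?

One common subsequence of length 5: Glass at night 1[2]=night 2[1]; then Drift at night 1[5]=night 2[3]; then Neon at night 1[8]=night 2[4]; then Ash at night 1[9]=night 2[5]; then Ash at night 1[10]=night 2[7], and the DP table's final entry dp[10][7] is also 5, so no common subsequence is longer.

5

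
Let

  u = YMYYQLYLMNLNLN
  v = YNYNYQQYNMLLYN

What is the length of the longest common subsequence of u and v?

9

Pick Y at u[1]=v[1] → Y at u[3]=v[3] → Y at u[4]=v[5] → Q at u[5]=v[7] → Y at u[7]=v[8] → M at u[9]=v[10] → L at u[11]=v[11] → L at u[13]=v[12] → N at u[14]=v[14]; all 9 characters appear in both, in order. dp[14][14] = 9 confirms this is the maximum.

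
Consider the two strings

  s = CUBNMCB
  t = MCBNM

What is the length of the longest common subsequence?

Let dp[i][j] be the LCS length of the first i characters of s and the first j characters of t. dp[i][j] = dp[i-1][j-1]+1 when the i-th and j-th characters match, else max(dp[i-1][j], dp[i][j-1]).
    ·  M  C  B  N  M
 ·  0  0  0  0  0  0
 C  0  0  1  1  1  1
 U  0  0  1  1  1  1
 B  0  0  1  2  2  2
 N  0  0  1  2  3  3
 M  0  1  1  2  3  4
 C  0  1  2  2  3  4
 B  0  1  2  3  3  4
dp[7][5] = 4. One LCS (by backtracking along matches): CBNM.

4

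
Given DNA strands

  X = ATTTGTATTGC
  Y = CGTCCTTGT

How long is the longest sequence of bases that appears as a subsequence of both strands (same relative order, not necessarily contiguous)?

Let dp[i][j] be the LCS length of the first i bases of X and the first j bases of Y. dp[i][j] = dp[i-1][j-1]+1 when the i-th and j-th bases match, else max(dp[i-1][j], dp[i][j-1]).
    ·  C  G  T  C  C  T  T  G  T
 ·  0  0  0  0  0  0  0  0  0  0
 A  0  0  0  0  0  0  0  0  0  0
 T  0  0  0  1  1  1  1  1  1  1
 T  0  0  0  1  1  1  2  2  2  2
 T  0  0  0  1  1  1  2  3  3  3
 G  0  0  1  1  1  1  2  3  4  4
 T  0  0  1  2  2  2  2  3  4  5
 A  0  0  1  2  2  2  2  3  4  5
 T  0  0  1  2  2  2  3  3  4  5
 T  0  0  1  2  2  2  3  4  4  5
 G  0  0  1  2  2  2  3  4  5  5
 C  0  1  1  2  3  3  3  4  5  5
dp[11][9] = 5. One LCS (by backtracking along matches): TTTGT.

5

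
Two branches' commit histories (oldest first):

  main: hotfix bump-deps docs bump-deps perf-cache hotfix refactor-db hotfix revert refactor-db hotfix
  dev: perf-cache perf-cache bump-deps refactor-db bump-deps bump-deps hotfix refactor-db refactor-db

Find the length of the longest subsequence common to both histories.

One common subsequence of length 5: bump-deps (main #2, dev #5) → bump-deps (main #4, dev #6) → hotfix (main #6, dev #7) → refactor-db (main #7, dev #8) → refactor-db (main #10, dev #9), and the DP table's final entry dp[11][9] is also 5, so no common subsequence is longer.

5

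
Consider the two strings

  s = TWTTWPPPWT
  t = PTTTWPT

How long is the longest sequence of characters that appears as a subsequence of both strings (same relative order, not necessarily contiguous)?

6

One common subsequence of length 6: T at s[1]=t[2]; then T at s[3]=t[3]; then T at s[4]=t[4]; then W at s[5]=t[5]; then P at s[8]=t[6]; then T at s[10]=t[7]. Since dp[10][7] = 6, nothing longer is possible.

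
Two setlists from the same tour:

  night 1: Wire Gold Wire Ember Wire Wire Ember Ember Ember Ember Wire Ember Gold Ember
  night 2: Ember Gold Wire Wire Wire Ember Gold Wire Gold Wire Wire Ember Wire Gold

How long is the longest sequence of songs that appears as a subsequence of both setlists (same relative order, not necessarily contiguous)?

Pick Wire (night 1 #1, night 2 #5); then Gold (night 1 #2, night 2 #7); then Wire (night 1 #3, night 2 #8); then Wire (night 1 #5, night 2 #10); then Wire (night 1 #6, night 2 #11); then Ember (night 1 #10, night 2 #12); then Wire (night 1 #11, night 2 #13); then Gold (night 1 #13, night 2 #14); all 8 songs appear in both, in order. dp[14][14] = 8 confirms this is the maximum.

8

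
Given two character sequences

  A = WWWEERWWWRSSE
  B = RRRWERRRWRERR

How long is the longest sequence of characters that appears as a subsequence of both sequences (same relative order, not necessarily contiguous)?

Pick W at A[3]=B[4]; then E at A[4]=B[5]; then R at A[6]=B[8]; then W at A[9]=B[9]; then R at A[10]=B[10]; then E at A[13]=B[11]; all 6 characters appear in both, in order. dp[13][13] = 6 confirms this is the maximum.

6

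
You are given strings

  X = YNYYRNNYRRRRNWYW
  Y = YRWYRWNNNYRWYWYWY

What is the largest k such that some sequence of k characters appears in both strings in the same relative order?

Match Y at X[1]=Y[1], Y at X[4]=Y[4], R at X[5]=Y[5], N at X[6]=Y[8], N at X[7]=Y[9], Y at X[8]=Y[10], R at X[9]=Y[11], W at X[14]=Y[14], Y at X[15]=Y[15], W at X[16]=Y[16] — 10 characters in the same relative order in both, and the DP table's final entry dp[16][17] is also 10, so no common subsequence is longer.

10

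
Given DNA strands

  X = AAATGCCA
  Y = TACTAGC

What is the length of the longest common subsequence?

Let dp[i][j] be the LCS length of the first i bases of X and the first j bases of Y. dp[i][j] = dp[i-1][j-1]+1 when the i-th and j-th bases match, else max(dp[i-1][j], dp[i][j-1]).
    ·  T  A  C  T  A  G  C
 ·  0  0  0  0  0  0  0  0
 A  0  0  1  1  1  1  1  1
 A  0  0  1  1  1  2  2  2
 A  0  0  1  1  1  2  2  2
 T  0  1  1  1  2  2  2  2
 G  0  1  1  1  2  2  3  3
 C  0  1  1  2  2  2  3  4
 C  0  1  1  2  2  2  3  4
 A  0  1  2  2  2  3  3  4
dp[8][7] = 4. One LCS (by backtracking along matches): AAGC.

4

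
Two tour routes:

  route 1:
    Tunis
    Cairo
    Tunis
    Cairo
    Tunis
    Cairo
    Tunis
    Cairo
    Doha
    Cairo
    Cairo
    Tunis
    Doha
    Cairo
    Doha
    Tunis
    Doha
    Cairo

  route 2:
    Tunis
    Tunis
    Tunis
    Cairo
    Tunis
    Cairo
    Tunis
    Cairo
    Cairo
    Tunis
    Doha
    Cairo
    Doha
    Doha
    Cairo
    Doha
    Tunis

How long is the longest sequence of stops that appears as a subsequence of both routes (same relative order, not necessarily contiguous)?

Pick Tunis [1,2], Tunis [3,3], Cairo [4,4], Tunis [5,5], Cairo [6,6], Tunis [7,7], Cairo [10,8], Cairo [11,9], Tunis [12,10], Doha [13,11], Cairo [14,12], Doha [15,13], Doha [17,14], Cairo [18,15]; all 14 stops appear in both, in order. The LCS DP gives dp[18][17] = 14, so this is optimal.

14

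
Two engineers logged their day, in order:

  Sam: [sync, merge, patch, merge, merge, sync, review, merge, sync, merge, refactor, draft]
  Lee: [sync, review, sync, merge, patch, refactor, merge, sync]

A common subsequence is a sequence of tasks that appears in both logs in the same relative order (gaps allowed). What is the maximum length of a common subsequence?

One common subsequence of length 5: sync (Sam #1, Lee #3) → merge (Sam #2, Lee #4) → patch (Sam #3, Lee #5) → merge (Sam #8, Lee #7) → sync (Sam #9, Lee #8), and the DP table's final entry dp[12][8] is also 5, so no common subsequence is longer.

5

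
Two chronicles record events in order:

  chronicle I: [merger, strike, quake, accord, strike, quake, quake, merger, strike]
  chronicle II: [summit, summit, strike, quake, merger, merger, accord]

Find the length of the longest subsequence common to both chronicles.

3

Pick strike [2,3], then quake [3,4], then accord [4,7]; all 3 events appear in both, in order. The LCS DP gives dp[9][7] = 3, so this is optimal.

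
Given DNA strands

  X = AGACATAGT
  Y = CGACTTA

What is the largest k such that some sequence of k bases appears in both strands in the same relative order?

Let dp[i][j] be the LCS length of the first i bases of X and the first j bases of Y. dp[i][j] = dp[i-1][j-1]+1 when the i-th and j-th bases match, else max(dp[i-1][j], dp[i][j-1]).
    ·  C  G  A  C  T  T  A
 ·  0  0  0  0  0  0  0  0
 A  0  0  0  1  1  1  1  1
 G  0  0  1  1  1  1  1  1
 A  0  0  1  2  2  2  2  2
 C  0  1  1  2  3  3  3  3
 A  0  1  1  2  3  3  3  4
 T  0  1  1  2  3  4  4  4
 A  0  1  1  2  3  4  4  5
 G  0  1  2  2  3  4  4  5
 T  0  1  2  2  3  4  5  5
dp[9][7] = 5. One LCS (by backtracking along matches): GACTA.

5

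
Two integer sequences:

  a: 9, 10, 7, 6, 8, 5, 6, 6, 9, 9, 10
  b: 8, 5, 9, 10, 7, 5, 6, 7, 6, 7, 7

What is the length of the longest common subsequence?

Let dp[i][j] be the LCS length of the first i values of a and the first j values of b. dp[i][j] = dp[i-1][j-1]+1 when the i-th and j-th values match, else max(dp[i-1][j], dp[i][j-1]).
    ·  8  5  9 10  7  5  6  7  6  7  7
 ·  0  0  0  0  0  0  0  0  0  0  0  0
 9  0  0  0  1  1  1  1  1  1  1  1  1
10  0  0  0  1  2  2  2  2  2  2  2  2
 7  0  0  0  1  2  3  3  3  3  3  3  3
 6  0  0  0  1  2  3  3  4  4  4  4  4
 8  0  1  1  1  2  3  3  4  4  4  4  4
 5  0  1  2  2  2  3  4  4  4  4  4  4
 6  0  1  2  2  2  3  4  5  5  5  5  5
 6  0  1  2  2  2  3  4  5  5  6  6  6
 9  0  1  2  3  3  3  4  5  5  6  6  6
 9  0  1  2  3  3  3  4  5  5  6  6  6
10  0  1  2  3  4  4  4  5  5  6  6  6
dp[11][11] = 6. One LCS (by backtracking along matches): 9, 10, 7, 5, 6, 6.

6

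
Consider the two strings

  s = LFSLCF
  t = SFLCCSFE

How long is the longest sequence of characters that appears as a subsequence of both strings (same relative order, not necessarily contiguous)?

Match F [2,2] → L [4,3] → C [5,5] → F [6,7] — 4 characters in the same relative order in both. Since dp[6][8] = 4, nothing longer is possible.

4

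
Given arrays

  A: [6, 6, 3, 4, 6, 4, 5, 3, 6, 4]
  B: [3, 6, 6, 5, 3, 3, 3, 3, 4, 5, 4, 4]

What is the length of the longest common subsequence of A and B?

6

One common subsequence of length 6: 6 [1,2], 6 [2,3], 3 [3,8], 4 [4,9], 4 [6,11], 4 [10,12]. The LCS DP gives dp[10][12] = 6, so this is optimal.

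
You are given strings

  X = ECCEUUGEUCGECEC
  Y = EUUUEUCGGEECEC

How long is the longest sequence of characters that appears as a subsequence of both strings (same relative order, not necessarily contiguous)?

Taking E (X #1, Y #1), then U (X #5, Y #3), then U (X #6, Y #4), then E (X #8, Y #5), then U (X #9, Y #6), then C (X #10, Y #7), then G (X #11, Y #9), then E (X #12, Y #11), then C (X #13, Y #12), then E (X #14, Y #13), then C (X #15, Y #14) gives a common subsequence of length 11. dp[15][14] = 11 confirms this is the maximum.

11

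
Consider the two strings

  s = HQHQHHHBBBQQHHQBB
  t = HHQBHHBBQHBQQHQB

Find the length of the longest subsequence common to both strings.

13

Pick H at s[1]=t[1], H at s[3]=t[2], Q at s[4]=t[3], H at s[6]=t[5], H at s[7]=t[6], B at s[8]=t[7], B at s[9]=t[8], B at s[10]=t[11], Q at s[11]=t[12], Q at s[12]=t[13], H at s[14]=t[14], Q at s[15]=t[15], B at s[17]=t[16]; all 13 characters appear in both, in order. The LCS DP gives dp[17][16] = 13, so this is optimal.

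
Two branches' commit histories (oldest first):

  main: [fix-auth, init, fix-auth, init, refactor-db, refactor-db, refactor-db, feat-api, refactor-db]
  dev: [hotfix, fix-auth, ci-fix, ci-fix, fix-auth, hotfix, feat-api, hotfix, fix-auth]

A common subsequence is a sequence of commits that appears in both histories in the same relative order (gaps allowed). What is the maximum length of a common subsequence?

3

One common subsequence of length 3: fix-auth at main[1]=dev[2], then fix-auth at main[3]=dev[5], then feat-api at main[8]=dev[7]. Since dp[9][9] = 3, nothing longer is possible.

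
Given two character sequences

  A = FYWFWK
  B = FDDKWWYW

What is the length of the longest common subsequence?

3

Let dp[i][j] be the LCS length of the first i characters of A and the first j characters of B. dp[i][j] = dp[i-1][j-1]+1 when the i-th and j-th characters match, else max(dp[i-1][j], dp[i][j-1]).
    ·  F  D  D  K  W  W  Y  W
 ·  0  0  0  0  0  0  0  0  0
 F  0  1  1  1  1  1  1  1  1
 Y  0  1  1  1  1  1  1  2  2
 W  0  1  1  1  1  2  2  2  3
 F  0  1  1  1  1  2  2  2  3
 W  0  1  1  1  1  2  3  3  3
 K  0  1  1  1  2  2  3  3  3
dp[6][8] = 3. One LCS (by backtracking along matches): FYW.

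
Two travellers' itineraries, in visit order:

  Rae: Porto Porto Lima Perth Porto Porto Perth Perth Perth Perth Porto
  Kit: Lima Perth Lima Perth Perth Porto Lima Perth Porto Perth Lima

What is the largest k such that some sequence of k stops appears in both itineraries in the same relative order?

One common subsequence of length 6: Lima at Rae[3]=Kit[1], Perth at Rae[4]=Kit[2], Perth at Rae[7]=Kit[4], Perth at Rae[8]=Kit[5], Perth at Rae[9]=Kit[8], Perth at Rae[10]=Kit[10], and the DP table's final entry dp[11][11] is also 6, so no common subsequence is longer.

6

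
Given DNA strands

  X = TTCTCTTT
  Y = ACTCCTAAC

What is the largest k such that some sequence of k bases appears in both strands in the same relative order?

One common subsequence of length 4: T at X[1]=Y[3], C at X[3]=Y[5], T at X[4]=Y[6], C at X[5]=Y[9], and the DP table's final entry dp[8][9] is also 4, so no common subsequence is longer.

4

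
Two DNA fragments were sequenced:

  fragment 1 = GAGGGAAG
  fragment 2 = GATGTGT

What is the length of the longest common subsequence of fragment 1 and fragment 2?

One common subsequence of length 4: G at fragment 1[1]=fragment 2[1] → A at fragment 1[2]=fragment 2[2] → G at fragment 1[3]=fragment 2[4] → G at fragment 1[4]=fragment 2[6]. dp[8][7] = 4 confirms this is the maximum.

4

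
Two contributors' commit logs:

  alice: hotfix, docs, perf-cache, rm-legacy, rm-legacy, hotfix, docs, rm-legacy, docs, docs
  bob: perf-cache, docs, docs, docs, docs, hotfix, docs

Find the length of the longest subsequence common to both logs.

Pick docs at alice[2]=bob[3], then docs at alice[7]=bob[4], then docs at alice[9]=bob[5], then docs at alice[10]=bob[7]; all 4 commits appear in both, in order, and the DP table's final entry dp[10][7] is also 4, so no common subsequence is longer.

4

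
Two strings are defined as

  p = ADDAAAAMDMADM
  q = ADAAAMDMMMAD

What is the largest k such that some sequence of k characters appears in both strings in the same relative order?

10

Match A [1,1] → D [3,2] → A [5,3] → A [6,4] → A [7,5] → M [8,6] → D [9,7] → M [10,10] → A [11,11] → D [12,12] — 10 characters in the same relative order in both. Since dp[13][12] = 10, nothing longer is possible.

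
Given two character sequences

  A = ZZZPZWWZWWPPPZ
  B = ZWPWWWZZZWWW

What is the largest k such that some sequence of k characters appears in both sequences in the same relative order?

7

Taking Z (A #1, B #1), then Z (A #2, B #7), then Z (A #3, B #8), then Z (A #5, B #9), then W (A #7, B #10), then W (A #9, B #11), then W (A #10, B #12) gives a common subsequence of length 7, and the DP table's final entry dp[14][12] is also 7, so no common subsequence is longer.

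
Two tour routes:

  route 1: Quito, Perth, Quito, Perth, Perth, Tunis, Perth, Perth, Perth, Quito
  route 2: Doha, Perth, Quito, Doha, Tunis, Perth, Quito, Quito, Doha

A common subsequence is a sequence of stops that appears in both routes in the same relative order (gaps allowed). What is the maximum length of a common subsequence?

Match Perth [2,2], then Quito [3,3], then Tunis [6,5], then Perth [7,6], then Quito [10,8] — 5 stops in the same relative order in both. dp[10][9] = 5 confirms this is the maximum.

5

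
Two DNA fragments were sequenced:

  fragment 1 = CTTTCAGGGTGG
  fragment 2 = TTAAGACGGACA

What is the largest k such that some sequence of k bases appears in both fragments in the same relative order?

6

Let dp[i][j] be the LCS length of the first i bases of fragment 1 and the first j bases of fragment 2. dp[i][j] = dp[i-1][j-1]+1 when the i-th and j-th bases match, else max(dp[i-1][j], dp[i][j-1]).
    ·  T  T  A  A  G  A  C  G  G  A  C  A
 ·  0  0  0  0  0  0  0  0  0  0  0  0  0
 C  0  0  0  0  0  0  0  1  1  1  1  1  1
 T  0  1  1  1  1  1  1  1  1  1  1  1  1
 T  0  1  2  2  2  2  2  2  2  2  2  2  2
 T  0  1  2  2  2  2  2  2  2  2  2  2  2
 C  0  1  2  2  2  2  2  3  3  3  3  3  3
 A  0  1  2  3  3  3  3  3  3  3  4  4  4
 G  0  1  2  3  3  4  4  4  4  4  4  4  4
 G  0  1  2  3  3  4  4  4  5  5  5  5  5
 G  0  1  2  3  3  4  4  4  5  6  6  6  6
 T  0  1  2  3  3  4  4  4  5  6  6  6  6
 G  0  1  2  3  3  4  4  4  5  6  6  6  6
 G  0  1  2  3  3  4  4  4  5  6  6  6  6
dp[12][12] = 6. One LCS (by backtracking along matches): TTAGGG.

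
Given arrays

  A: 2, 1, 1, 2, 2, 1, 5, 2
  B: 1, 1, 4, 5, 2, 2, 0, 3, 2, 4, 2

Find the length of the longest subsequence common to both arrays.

One common subsequence of length 5: 1 (A #2, B #1), 1 (A #3, B #2), 2 (A #4, B #6), 2 (A #5, B #9), 2 (A #8, B #11), and the DP table's final entry dp[8][11] is also 5, so no common subsequence is longer.

5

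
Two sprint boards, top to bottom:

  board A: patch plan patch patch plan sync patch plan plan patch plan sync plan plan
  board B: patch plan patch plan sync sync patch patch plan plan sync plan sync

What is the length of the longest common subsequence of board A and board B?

Match patch (board A #1, board B #1); then plan (board A #2, board B #2); then patch (board A #4, board B #3); then plan (board A #5, board B #4); then sync (board A #6, board B #6); then patch (board A #7, board B #8); then plan (board A #8, board B #9); then plan (board A #9, board B #10); then plan (board A #11, board B #12); then sync (board A #12, board B #13) — 10 tasks in the same relative order in both. dp[14][13] = 10 confirms this is the maximum.

10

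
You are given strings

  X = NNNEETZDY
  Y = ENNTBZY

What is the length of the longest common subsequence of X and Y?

Match N (X #2, Y #2) → N (X #3, Y #3) → T (X #6, Y #4) → Z (X #7, Y #6) → Y (X #9, Y #7) — 5 characters in the same relative order in both, and the DP table's final entry dp[9][7] is also 5, so no common subsequence is longer.

5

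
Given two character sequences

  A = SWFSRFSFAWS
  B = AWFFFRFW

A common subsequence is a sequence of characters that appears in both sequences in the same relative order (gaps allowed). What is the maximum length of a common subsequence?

Taking W [2,2], then F [3,5], then R [5,6], then F [8,7], then W [10,8] gives a common subsequence of length 5. The LCS DP gives dp[11][8] = 5, so this is optimal.

5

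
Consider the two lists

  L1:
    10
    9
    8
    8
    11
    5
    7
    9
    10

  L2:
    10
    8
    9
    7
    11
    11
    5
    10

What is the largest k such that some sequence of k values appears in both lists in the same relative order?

5

Let dp[i][j] be the LCS length of the first i values of L1 and the first j values of L2. dp[i][j] = dp[i-1][j-1]+1 when the i-th and j-th values match, else max(dp[i-1][j], dp[i][j-1]).
    · 10  8  9  7 11 11  5 10
 ·  0  0  0  0  0  0  0  0  0
10  0  1  1  1  1  1  1  1  1
 9  0  1  1  2  2  2  2  2  2
 8  0  1  2  2  2  2  2  2  2
 8  0  1  2  2  2  2  2  2  2
11  0  1  2  2  2  3  3  3  3
 5  0  1  2  2  2  3  3  4  4
 7  0  1  2  2  3  3  3  4  4
 9  0  1  2  3  3  3  3  4  4
10  0  1  2  3  3  3  3  4  5
dp[9][8] = 5. One LCS (by backtracking along matches): 10, 9, 11, 5, 10.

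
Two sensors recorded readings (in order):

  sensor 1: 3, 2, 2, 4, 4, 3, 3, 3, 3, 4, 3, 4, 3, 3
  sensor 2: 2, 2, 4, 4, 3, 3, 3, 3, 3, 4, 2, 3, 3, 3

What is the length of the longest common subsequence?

One common subsequence of length 12: 2 [2,1], then 2 [3,2], then 4 [4,3], then 4 [5,4], then 3 [6,6], then 3 [7,7], then 3 [8,8], then 3 [9,9], then 4 [10,10], then 3 [11,12], then 3 [13,13], then 3 [14,14]. Since dp[14][14] = 12, nothing longer is possible.

12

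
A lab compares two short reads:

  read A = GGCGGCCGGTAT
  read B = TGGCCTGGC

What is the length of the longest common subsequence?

6

Taking G (read A #1, read B #2); then G (read A #2, read B #3); then C (read A #3, read B #5); then G (read A #4, read B #7); then G (read A #5, read B #8); then C (read A #7, read B #9) gives a common subsequence of length 6, and the DP table's final entry dp[12][9] is also 6, so no common subsequence is longer.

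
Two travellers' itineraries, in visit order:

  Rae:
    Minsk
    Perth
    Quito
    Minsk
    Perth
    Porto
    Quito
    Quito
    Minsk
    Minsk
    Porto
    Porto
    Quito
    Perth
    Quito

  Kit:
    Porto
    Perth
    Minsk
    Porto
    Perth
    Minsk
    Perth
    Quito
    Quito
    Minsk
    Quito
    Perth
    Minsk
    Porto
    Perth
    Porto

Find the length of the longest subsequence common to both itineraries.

10

Pick Minsk (Rae #1, Kit #3) → Perth (Rae #2, Kit #5) → Minsk (Rae #4, Kit #6) → Perth (Rae #5, Kit #7) → Quito (Rae #7, Kit #8) → Quito (Rae #8, Kit #9) → Minsk (Rae #9, Kit #10) → Minsk (Rae #10, Kit #13) → Porto (Rae #11, Kit #14) → Porto (Rae #12, Kit #16); all 10 stops appear in both, in order. The LCS DP gives dp[15][16] = 10, so this is optimal.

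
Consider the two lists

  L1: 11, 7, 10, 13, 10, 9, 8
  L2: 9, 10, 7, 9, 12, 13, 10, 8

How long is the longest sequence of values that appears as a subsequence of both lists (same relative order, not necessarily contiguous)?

Match 7 at L1[2]=L2[3], 13 at L1[4]=L2[6], 10 at L1[5]=L2[7], 8 at L1[7]=L2[8] — 4 values in the same relative order in both, and the DP table's final entry dp[7][8] is also 4, so no common subsequence is longer.

4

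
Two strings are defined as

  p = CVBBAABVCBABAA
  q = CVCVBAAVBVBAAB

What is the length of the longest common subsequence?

Taking C [1,3]; then V [2,4]; then B [4,5]; then A [5,6]; then A [6,7]; then B [7,9]; then V [8,10]; then B [10,11]; then A [11,13]; then B [12,14] gives a common subsequence of length 10, and the DP table's final entry dp[14][14] is also 10, so no common subsequence is longer.

10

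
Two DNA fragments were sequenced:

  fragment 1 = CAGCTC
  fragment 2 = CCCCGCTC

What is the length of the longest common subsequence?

5

Let dp[i][j] be the LCS length of the first i bases of fragment 1 and the first j bases of fragment 2. dp[i][j] = dp[i-1][j-1]+1 when the i-th and j-th bases match, else max(dp[i-1][j], dp[i][j-1]).
    ·  C  C  C  C  G  C  T  C
 ·  0  0  0  0  0  0  0  0  0
 C  0  1  1  1  1  1  1  1  1
 A  0  1  1  1  1  1  1  1  1
 G  0  1  1  1  1  2  2  2  2
 C  0  1  2  2  2  2  3  3  3
 T  0  1  2  2  2  2  3  4  4
 C  0  1  2  3  3  3  3  4  5
dp[6][8] = 5. One LCS (by backtracking along matches): CGCTC.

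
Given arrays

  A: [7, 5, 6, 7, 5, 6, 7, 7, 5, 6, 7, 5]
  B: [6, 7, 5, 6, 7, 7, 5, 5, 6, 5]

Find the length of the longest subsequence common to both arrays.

One common subsequence of length 9: 6 at A[3]=B[1]; then 7 at A[4]=B[2]; then 5 at A[5]=B[3]; then 6 at A[6]=B[4]; then 7 at A[7]=B[5]; then 7 at A[8]=B[6]; then 5 at A[9]=B[8]; then 6 at A[10]=B[9]; then 5 at A[12]=B[10]. dp[12][10] = 9 confirms this is the maximum.

9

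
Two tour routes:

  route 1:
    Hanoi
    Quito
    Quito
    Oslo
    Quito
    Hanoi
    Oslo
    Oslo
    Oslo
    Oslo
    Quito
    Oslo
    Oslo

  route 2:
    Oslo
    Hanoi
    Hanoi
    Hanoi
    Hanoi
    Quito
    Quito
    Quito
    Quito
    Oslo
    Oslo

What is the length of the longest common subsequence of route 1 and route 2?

One common subsequence of length 7: Hanoi at route 1[1]=route 2[5] → Quito at route 1[2]=route 2[6] → Quito at route 1[3]=route 2[7] → Quito at route 1[5]=route 2[8] → Quito at route 1[11]=route 2[9] → Oslo at route 1[12]=route 2[10] → Oslo at route 1[13]=route 2[11]. Since dp[13][11] = 7, nothing longer is possible.

7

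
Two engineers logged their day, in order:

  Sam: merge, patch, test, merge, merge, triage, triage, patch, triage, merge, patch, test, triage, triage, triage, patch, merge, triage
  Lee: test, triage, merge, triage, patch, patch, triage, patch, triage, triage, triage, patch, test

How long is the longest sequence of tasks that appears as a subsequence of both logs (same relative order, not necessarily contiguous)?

10

One common subsequence of length 10: test at Sam[3]=Lee[1], merge at Sam[5]=Lee[3], triage at Sam[6]=Lee[4], patch at Sam[8]=Lee[6], triage at Sam[9]=Lee[7], patch at Sam[11]=Lee[8], triage at Sam[13]=Lee[9], triage at Sam[14]=Lee[10], triage at Sam[15]=Lee[11], patch at Sam[16]=Lee[12]. dp[18][13] = 10 confirms this is the maximum.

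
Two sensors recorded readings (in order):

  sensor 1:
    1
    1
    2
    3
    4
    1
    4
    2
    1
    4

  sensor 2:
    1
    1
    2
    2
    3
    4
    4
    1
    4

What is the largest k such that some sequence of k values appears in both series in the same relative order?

8

One common subsequence of length 8: 1 [1,1], 1 [2,2], 2 [3,4], 3 [4,5], 4 [5,6], 4 [7,7], 1 [9,8], 4 [10,9]. dp[10][9] = 8 confirms this is the maximum.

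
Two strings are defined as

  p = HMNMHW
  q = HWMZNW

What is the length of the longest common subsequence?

4

Let dp[i][j] be the LCS length of the first i characters of p and the first j characters of q. dp[i][j] = dp[i-1][j-1]+1 when the i-th and j-th characters match, else max(dp[i-1][j], dp[i][j-1]).
    ·  H  W  M  Z  N  W
 ·  0  0  0  0  0  0  0
 H  0  1  1  1  1  1  1
 M  0  1  1  2  2  2  2
 N  0  1  1  2  2  3  3
 M  0  1  1  2  2  3  3
 H  0  1  1  2  2  3  3
 W  0  1  2  2  2  3  4
dp[6][6] = 4. One LCS (by backtracking along matches): HMNW.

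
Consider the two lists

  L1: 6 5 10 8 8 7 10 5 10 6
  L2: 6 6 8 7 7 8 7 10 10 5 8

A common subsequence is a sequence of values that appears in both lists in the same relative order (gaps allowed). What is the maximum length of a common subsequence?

Pick 6 [1,2]; then 8 [4,3]; then 8 [5,6]; then 7 [6,7]; then 10 [7,9]; then 5 [8,10]; all 6 values appear in both, in order. Since dp[10][11] = 6, nothing longer is possible.

6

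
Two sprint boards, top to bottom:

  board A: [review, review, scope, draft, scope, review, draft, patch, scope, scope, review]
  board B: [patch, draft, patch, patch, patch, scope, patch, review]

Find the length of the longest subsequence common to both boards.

One common subsequence of length 4: draft [4,2], then scope [5,6], then patch [8,7], then review [11,8], and the DP table's final entry dp[11][8] is also 4, so no common subsequence is longer.

4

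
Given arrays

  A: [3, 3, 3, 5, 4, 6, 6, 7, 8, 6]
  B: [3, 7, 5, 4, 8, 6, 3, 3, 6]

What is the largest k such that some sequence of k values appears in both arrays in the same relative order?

5

Let dp[i][j] be the LCS length of the first i values of A and the first j values of B. dp[i][j] = dp[i-1][j-1]+1 when the i-th and j-th values match, else max(dp[i-1][j], dp[i][j-1]).
    ·  3  7  5  4  8  6  3  3  6
 ·  0  0  0  0  0  0  0  0  0  0
 3  0  1  1  1  1  1  1  1  1  1
 3  0  1  1  1  1  1  1  2  2  2
 3  0  1  1  1  1  1  1  2  3  3
 5  0  1  1  2  2  2  2  2  3  3
 4  0  1  1  2  3  3  3  3  3  3
 6  0  1  1  2  3  3  4  4  4  4
 6  0  1  1  2  3  3  4  4  4  5
 7  0  1  2  2  3  3  4  4  4  5
 8  0  1  2  2  3  4  4  4  4  5
 6  0  1  2  2  3  4  5  5  5  5
dp[10][9] = 5. One LCS (by backtracking along matches): 3, 5, 4, 6, 6.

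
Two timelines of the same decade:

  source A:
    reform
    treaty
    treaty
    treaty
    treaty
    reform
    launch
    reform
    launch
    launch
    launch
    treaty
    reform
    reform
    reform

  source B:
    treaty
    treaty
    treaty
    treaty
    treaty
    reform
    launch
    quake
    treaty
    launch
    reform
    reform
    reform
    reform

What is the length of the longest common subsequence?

Pick treaty at source A[2]=source B[2]; then treaty at source A[3]=source B[3]; then treaty at source A[4]=source B[4]; then treaty at source A[5]=source B[5]; then reform at source A[6]=source B[6]; then launch at source A[7]=source B[10]; then reform at source A[8]=source B[11]; then reform at source A[13]=source B[12]; then reform at source A[14]=source B[13]; then reform at source A[15]=source B[14]; all 10 events appear in both, in order. The LCS DP gives dp[15][14] = 10, so this is optimal.

10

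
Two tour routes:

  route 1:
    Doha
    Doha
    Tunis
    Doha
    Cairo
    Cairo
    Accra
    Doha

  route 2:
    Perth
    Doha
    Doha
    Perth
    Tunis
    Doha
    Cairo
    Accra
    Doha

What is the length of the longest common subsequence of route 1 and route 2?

7

Taking Doha (route 1 #1, route 2 #2), then Doha (route 1 #2, route 2 #3), then Tunis (route 1 #3, route 2 #5), then Doha (route 1 #4, route 2 #6), then Cairo (route 1 #6, route 2 #7), then Accra (route 1 #7, route 2 #8), then Doha (route 1 #8, route 2 #9) gives a common subsequence of length 7. The LCS DP gives dp[8][9] = 7, so this is optimal.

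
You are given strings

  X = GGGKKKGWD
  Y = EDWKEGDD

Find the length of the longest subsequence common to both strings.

Match K [4,4], then G [7,6], then D [9,8] — 3 characters in the same relative order in both, and the DP table's final entry dp[9][8] is also 3, so no common subsequence is longer.

3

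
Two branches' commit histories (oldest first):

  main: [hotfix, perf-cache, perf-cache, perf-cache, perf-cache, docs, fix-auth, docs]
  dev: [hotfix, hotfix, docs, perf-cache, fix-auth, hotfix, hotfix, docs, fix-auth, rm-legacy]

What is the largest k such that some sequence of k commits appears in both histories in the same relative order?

Match hotfix [1,2], then perf-cache [2,4], then docs [6,8], then fix-auth [7,9] — 4 commits in the same relative order in both, and the DP table's final entry dp[8][10] is also 4, so no common subsequence is longer.

4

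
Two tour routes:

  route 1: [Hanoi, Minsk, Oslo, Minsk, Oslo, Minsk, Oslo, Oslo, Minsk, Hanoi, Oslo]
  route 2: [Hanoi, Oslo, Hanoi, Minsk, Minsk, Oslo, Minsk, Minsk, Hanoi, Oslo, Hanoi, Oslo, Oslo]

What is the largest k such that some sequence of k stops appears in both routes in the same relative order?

Taking Hanoi [1,3] → Minsk [2,5] → Oslo [3,6] → Minsk [4,7] → Minsk [6,8] → Oslo [7,10] → Oslo [8,12] → Oslo [11,13] gives a common subsequence of length 8. dp[11][13] = 8 confirms this is the maximum.

8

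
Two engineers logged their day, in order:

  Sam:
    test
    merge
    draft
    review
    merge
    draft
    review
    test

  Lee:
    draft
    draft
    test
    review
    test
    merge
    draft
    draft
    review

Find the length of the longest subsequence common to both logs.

Match test at Sam[1]=Lee[5], merge at Sam[2]=Lee[6], draft at Sam[3]=Lee[7], draft at Sam[6]=Lee[8], review at Sam[7]=Lee[9] — 5 tasks in the same relative order in both. Since dp[8][9] = 5, nothing longer is possible.

5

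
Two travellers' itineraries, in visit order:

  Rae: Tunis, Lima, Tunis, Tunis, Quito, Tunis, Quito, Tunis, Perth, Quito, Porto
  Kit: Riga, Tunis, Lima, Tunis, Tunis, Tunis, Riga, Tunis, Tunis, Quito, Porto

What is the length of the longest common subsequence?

8

One common subsequence of length 8: Tunis at Rae[1]=Kit[2], then Lima at Rae[2]=Kit[3], then Tunis at Rae[3]=Kit[5], then Tunis at Rae[4]=Kit[6], then Tunis at Rae[6]=Kit[8], then Tunis at Rae[8]=Kit[9], then Quito at Rae[10]=Kit[10], then Porto at Rae[11]=Kit[11]. Since dp[11][11] = 8, nothing longer is possible.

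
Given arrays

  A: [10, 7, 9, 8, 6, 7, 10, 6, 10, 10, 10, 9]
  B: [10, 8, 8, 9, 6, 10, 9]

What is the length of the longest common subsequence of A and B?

5

Pick 10 [1,1] → 9 [3,4] → 6 [8,5] → 10 [11,6] → 9 [12,7]; all 5 values appear in both, in order. Since dp[12][7] = 5, nothing longer is possible.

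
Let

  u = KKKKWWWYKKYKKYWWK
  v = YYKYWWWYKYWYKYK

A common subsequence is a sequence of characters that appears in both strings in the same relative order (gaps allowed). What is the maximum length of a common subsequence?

10

One common subsequence of length 10: K [1,3], then W [5,5], then W [6,6], then W [7,7], then Y [8,8], then K [9,9], then Y [11,12], then K [13,13], then Y [14,14], then K [17,15]. dp[17][15] = 10 confirms this is the maximum.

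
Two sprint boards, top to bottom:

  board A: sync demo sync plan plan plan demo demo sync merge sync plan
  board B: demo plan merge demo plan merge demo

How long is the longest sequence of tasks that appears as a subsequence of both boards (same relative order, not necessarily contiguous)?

Match demo [2,1] → plan [4,2] → plan [5,5] → demo [8,7] — 4 tasks in the same relative order in both. The LCS DP gives dp[12][7] = 4, so this is optimal.

4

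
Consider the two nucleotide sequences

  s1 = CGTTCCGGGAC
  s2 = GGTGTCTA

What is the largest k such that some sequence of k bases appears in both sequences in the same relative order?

5

Let dp[i][j] be the LCS length of the first i bases of s1 and the first j bases of s2. dp[i][j] = dp[i-1][j-1]+1 when the i-th and j-th bases match, else max(dp[i-1][j], dp[i][j-1]).
    ·  G  G  T  G  T  C  T  A
 ·  0  0  0  0  0  0  0  0  0
 C  0  0  0  0  0  0  1  1  1
 G  0  1  1  1  1  1  1  1  1
 T  0  1  1  2  2  2  2  2  2
 T  0  1  1  2  2  3  3  3  3
 C  0  1  1  2  2  3  4  4  4
 C  0  1  1  2  2  3  4  4  4
 G  0  1  2  2  3  3  4  4  4
 G  0  1  2  2  3  3  4  4  4
 G  0  1  2  2  3  3  4  4  4
 A  0  1  2  2  3  3  4  4  5
 C  0  1  2  2  3  3  4  4  5
dp[11][8] = 5. One LCS (by backtracking along matches): GTTCA.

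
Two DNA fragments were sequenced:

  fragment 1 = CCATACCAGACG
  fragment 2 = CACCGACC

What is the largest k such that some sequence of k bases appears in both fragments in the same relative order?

Match C at fragment 1[2]=fragment 2[1], then A at fragment 1[5]=fragment 2[2], then C at fragment 1[6]=fragment 2[3], then C at fragment 1[7]=fragment 2[4], then G at fragment 1[9]=fragment 2[5], then A at fragment 1[10]=fragment 2[6], then C at fragment 1[11]=fragment 2[8] — 7 bases in the same relative order in both. The LCS DP gives dp[12][8] = 7, so this is optimal.

7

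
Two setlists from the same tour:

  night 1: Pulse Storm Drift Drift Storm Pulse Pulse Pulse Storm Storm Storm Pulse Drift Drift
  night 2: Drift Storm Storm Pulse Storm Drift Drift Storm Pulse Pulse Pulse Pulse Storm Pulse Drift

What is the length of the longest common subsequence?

11

Taking Pulse at night 1[1]=night 2[4]; then Storm at night 1[2]=night 2[5]; then Drift at night 1[3]=night 2[6]; then Drift at night 1[4]=night 2[7]; then Storm at night 1[5]=night 2[8]; then Pulse at night 1[6]=night 2[10]; then Pulse at night 1[7]=night 2[11]; then Pulse at night 1[8]=night 2[12]; then Storm at night 1[11]=night 2[13]; then Pulse at night 1[12]=night 2[14]; then Drift at night 1[14]=night 2[15] gives a common subsequence of length 11. Since dp[14][15] = 11, nothing longer is possible.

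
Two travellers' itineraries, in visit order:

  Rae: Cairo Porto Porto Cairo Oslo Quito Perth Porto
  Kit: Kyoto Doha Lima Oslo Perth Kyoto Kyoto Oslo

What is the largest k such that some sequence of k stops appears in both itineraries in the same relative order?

2

Taking Oslo [5,4], Perth [7,5] gives a common subsequence of length 2. Since dp[8][8] = 2, nothing longer is possible.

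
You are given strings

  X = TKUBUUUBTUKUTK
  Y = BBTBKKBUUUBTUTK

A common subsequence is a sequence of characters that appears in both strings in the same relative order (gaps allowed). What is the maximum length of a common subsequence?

11

One common subsequence of length 11: T [1,3], then K [2,6], then B [4,7], then U [5,8], then U [6,9], then U [7,10], then B [8,11], then T [9,12], then U [12,13], then T [13,14], then K [14,15]. dp[14][15] = 11 confirms this is the maximum.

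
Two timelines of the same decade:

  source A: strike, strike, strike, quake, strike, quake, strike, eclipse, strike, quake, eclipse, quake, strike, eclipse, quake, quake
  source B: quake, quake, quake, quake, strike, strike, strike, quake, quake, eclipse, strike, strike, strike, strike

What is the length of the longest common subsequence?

8

Match strike [1,5]; then strike [2,6]; then strike [3,7]; then quake [4,9]; then strike [5,11]; then strike [7,12]; then strike [9,13]; then strike [13,14] — 8 events in the same relative order in both. dp[16][14] = 8 confirms this is the maximum.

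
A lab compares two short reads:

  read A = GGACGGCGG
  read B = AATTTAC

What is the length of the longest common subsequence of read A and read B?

2

Let dp[i][j] be the LCS length of the first i bases of read A and the first j bases of read B. dp[i][j] = dp[i-1][j-1]+1 when the i-th and j-th bases match, else max(dp[i-1][j], dp[i][j-1]).
    ·  A  A  T  T  T  A  C
 ·  0  0  0  0  0  0  0  0
 G  0  0  0  0  0  0  0  0
 G  0  0  0  0  0  0  0  0
 A  0  1  1  1  1  1  1  1
 C  0  1  1  1  1  1  1  2
 G  0  1  1  1  1  1  1  2
 G  0  1  1  1  1  1  1  2
 C  0  1  1  1  1  1  1  2
 G  0  1  1  1  1  1  1  2
 G  0  1  1  1  1  1  1  2
dp[9][7] = 2. One LCS (by backtracking along matches): AC.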